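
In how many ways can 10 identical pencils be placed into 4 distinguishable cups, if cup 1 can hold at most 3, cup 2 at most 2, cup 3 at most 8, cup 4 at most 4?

Ignoring the caps, the number of non-negative solutions to x_1+…+x_4 = 10 is C(13,3) = 286.
Subtract solutions that violate a single cap (substitute x_i' = x_i − (cap_i+1)): x_1 ≥ 4 gives C(9,3) = 84; x_2 ≥ 3 gives C(10,3) = 120; x_3 ≥ 9 gives C(4,3) = 4; x_4 ≥ 5 gives C(8,3) = 56. Together 264.
Add back pairs where two caps are both exceeded: 20 + 0 + 4 + 0 + 10 + 0 = 34.
By inclusion–exclusion the count is 286 − 264 + 34 = 56.

56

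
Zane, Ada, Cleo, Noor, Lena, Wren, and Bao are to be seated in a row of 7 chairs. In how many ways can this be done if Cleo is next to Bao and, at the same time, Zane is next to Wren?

480

Treat {Cleo,Bao} as one block (2 orders) and {Zane,Wren} as another (2 orders).
That leaves 5 units to arrange: 2 × 2 × 5! = 4 × 120 = 480.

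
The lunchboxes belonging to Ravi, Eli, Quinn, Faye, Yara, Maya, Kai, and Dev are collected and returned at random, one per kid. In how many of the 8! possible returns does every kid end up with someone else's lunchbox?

This is the derangement count D_8: permutations of 8 items with no fixed point.
By inclusion–exclusion this is Σ_{j=0}^{8} (−1)^j C(8,j)·(8−j)!.
Computing: 40320 − 40320 + 20160 − 6720 + 1680 − 336 + 56 − 8 + 1 = 14833.

14833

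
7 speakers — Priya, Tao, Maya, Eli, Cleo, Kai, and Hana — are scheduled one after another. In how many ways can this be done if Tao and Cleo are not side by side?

3600

Of the 7! = 5040 arrangements, those with Tao and Cleo adjacent number 2 × 6! = 1440 (treat the pair as a block with 2 internal orders).
Complementary counting: 5040 − 1440 = 3600.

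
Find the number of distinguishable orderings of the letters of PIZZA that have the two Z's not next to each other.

36

There are 5!/(2!) = 60 arrangements of PIZZA in total.
Arrangements with the Z's together: treat ZZ as one letter, giving (4)! = 24.
Subtracting, 60 − 24 = 36 arrangements keep the Z's apart.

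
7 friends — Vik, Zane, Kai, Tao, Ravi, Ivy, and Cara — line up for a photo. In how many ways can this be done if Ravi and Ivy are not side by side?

There are 7! = 5040 arrangements in all. If Ravi and Ivy are adjacent, merging them into one block gives 2·(6)! = 1440 arrangements.
Complementary counting: 5040 − 1440 = 3600.

3600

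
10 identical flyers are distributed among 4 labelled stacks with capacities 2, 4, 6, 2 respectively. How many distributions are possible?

Without the upper bounds there are C(13,3) = 286 ways to split 10 among 4 stacks.
Subtract solutions that violate a single cap (substitute x_i' = x_i − (cap_i+1)): x_1 ≥ 3 gives C(10,3) = 120; x_2 ≥ 5 gives C(8,3) = 56; x_3 ≥ 7 gives C(6,3) = 20; x_4 ≥ 3 gives C(10,3) = 120. Together 316.
Add back pairs where two caps are both exceeded: 10 + 1 + 35 + 0 + 10 + 1 = 57.
By inclusion–exclusion the count is 286 − 316 + 57 = 27.

27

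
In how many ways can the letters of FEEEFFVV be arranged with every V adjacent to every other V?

140

Treat the 2 copies of V as a single block. The multiset to arrange is then {VV, E, E, E, F, F, F}, 7 items in all.
That gives (7)!/(3!·3!) = 140 arrangements.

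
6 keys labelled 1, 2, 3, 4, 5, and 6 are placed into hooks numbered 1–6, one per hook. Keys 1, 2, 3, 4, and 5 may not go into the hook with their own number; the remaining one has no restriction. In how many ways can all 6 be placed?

Let Aᵢ (for 1 ≤ i ≤ 5) be the placements that put key i in its forbidden hook. Any j of these fix j positions, leaving (6−j)! ways to fill the rest, and there are C(5,j) ways to pick which j.
By inclusion–exclusion, the number of valid placements is Σ_{j=0}^{5} (−1)^j C(5,j)·(6−j)!.
Computing: 720 − 600 + 240 − 60 + 10 − 1 = 309.

309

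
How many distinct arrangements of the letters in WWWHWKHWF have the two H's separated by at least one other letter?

1176

There are 9!/(5!·2!) = 1512 arrangements of WWWHWKHWF in total.
Arrangements with the H's together: treat HH as one letter, giving (8)!/(5!) = 336.
Subtracting, 1512 − 336 = 1176 arrangements keep the H's apart.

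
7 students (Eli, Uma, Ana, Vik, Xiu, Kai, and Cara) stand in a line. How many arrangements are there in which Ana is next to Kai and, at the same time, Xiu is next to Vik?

480

Treat {Ana,Kai} as one block (2 orders) and {Xiu,Vik} as another (2 orders).
That leaves 5 units to arrange: 2 × 2 × 5! = 4 × 120 = 480.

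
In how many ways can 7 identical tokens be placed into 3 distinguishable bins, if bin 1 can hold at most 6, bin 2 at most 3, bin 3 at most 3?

Ignoring the caps, the number of non-negative solutions to x_1+…+x_3 = 7 is C(9,2) = 36.
Subtract solutions that violate a single cap (substitute x_i' = x_i − (cap_i+1)): x_1 ≥ 7 gives C(2,2) = 1; x_2 ≥ 4 gives C(5,2) = 10; x_3 ≥ 4 gives C(5,2) = 10. Together 21.
No two caps can be exceeded simultaneously, so the pair terms are all 0.
By inclusion–exclusion the count is 36 − 21 + 0 = 15.

15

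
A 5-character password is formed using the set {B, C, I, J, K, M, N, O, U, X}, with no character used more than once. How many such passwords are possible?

30240

With no repetition, fill the 5 characters in order: 10 choices, then 9, down to 6.
That product is 10 × 9 × 8 × 7 × 6 = 30240.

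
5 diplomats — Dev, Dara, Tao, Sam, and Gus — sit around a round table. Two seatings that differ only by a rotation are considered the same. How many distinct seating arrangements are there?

24

Fix one person's seat to break rotational symmetry; the remaining 4 people can be arranged in (4)! = 24 ways.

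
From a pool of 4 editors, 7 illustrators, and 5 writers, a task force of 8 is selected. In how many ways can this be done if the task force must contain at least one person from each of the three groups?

12201

With no constraint there are C(16,8) = 12870 possible selections.
Subtract selections that omit an entire group: no editors → C(12,8) = 495; no illustrators → C(9,8) = 9; no writers → C(11,8) = 165.
Add back selections omitting two groups (i.e. drawn from a single group): C(4,8) + C(7,8) + C(5,8) = 0.
By inclusion–exclusion: 12870 − 669 + 0 = 12201.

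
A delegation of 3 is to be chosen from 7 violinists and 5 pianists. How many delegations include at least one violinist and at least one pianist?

With no constraint there are C(12,3) = 220 possible selections.
Subtract selections that omit an entire group: no violinists → C(5,3) = 10; no pianists → C(7,3) = 35.
Both groups omitted at once is impossible, so 220 − 45 = 175.

175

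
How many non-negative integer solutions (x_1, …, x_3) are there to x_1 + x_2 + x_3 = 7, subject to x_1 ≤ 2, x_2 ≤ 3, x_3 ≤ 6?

11

By stars and bars, unrestricted non-negative solutions to x_1+…+x_3 = 7 number C(7+2,2) = 36.
Subtract solutions that violate a single cap (substitute x_i' = x_i − (cap_i+1)): x_1 ≥ 3 gives C(6,2) = 15; x_2 ≥ 4 gives C(5,2) = 10; x_3 ≥ 7 gives C(2,2) = 1. Together 26.
Add back pairs where two caps are both exceeded: 1 + 0 + 0 = 1.
By inclusion–exclusion the count is 36 − 26 + 1 = 11.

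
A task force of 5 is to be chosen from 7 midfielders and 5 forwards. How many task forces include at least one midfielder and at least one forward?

770

With no constraint there are C(12,5) = 792 possible selections.
Selections missing a whole group: no midfielders → C(5,5) = 1; no forwards → C(7,5) = 21.
Both groups omitted at once is impossible, so 792 − 22 = 770.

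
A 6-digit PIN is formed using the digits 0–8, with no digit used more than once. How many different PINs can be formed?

60480

With no repetition, fill the 6 digits in order: 9 choices, then 8, down to 4.
9 × 8 × 7 × 6 × 5 × 4 = 60480.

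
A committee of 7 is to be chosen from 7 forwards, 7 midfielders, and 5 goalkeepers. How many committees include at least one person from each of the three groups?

Total 7-person selections from all 19: C(19,7) = 50388.
Selections missing a whole group: no forwards → C(12,7) = 792; no midfielders → C(12,7) = 792; no goalkeepers → C(14,7) = 3432.
Add back selections omitting two groups (i.e. drawn from a single group): C(7,7) + C(7,7) + C(5,7) = 2.
By inclusion–exclusion: 50388 − 5016 + 2 = 45374.

45374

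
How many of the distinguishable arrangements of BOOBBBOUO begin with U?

70

With the first slot taken by U, it remains to arrange the other 8 letters (BOOBBBOO).
Those 8 letters have B appearing 4 times and O appearing 4 times, giving (8)!/(4!·4!) = 70.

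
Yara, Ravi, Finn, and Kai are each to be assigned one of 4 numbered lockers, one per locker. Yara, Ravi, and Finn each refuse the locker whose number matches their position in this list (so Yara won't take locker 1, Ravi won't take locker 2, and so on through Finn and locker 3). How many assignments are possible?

Let Aᵢ (for i ∈ {1, 2, 3}) be the placements that put person i in their forbidden locker. Any j of these fix j positions, leaving (4−j)! ways to fill the rest, and there are C(3,j) ways to pick which j.
By inclusion–exclusion, the number of valid placements is Σ_{j=0}^{3} (−1)^j C(3,j)·(4−j)!.
Computing: 24 − 18 + 6 − 1 = 11.

11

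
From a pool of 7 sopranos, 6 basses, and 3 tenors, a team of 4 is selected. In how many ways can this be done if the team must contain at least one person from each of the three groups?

With no constraint there are C(16,4) = 1820 possible selections.
Selections missing a whole group: no sopranos → C(9,4) = 126; no basses → C(10,4) = 210; no tenors → C(13,4) = 715.
Add back selections omitting two groups (i.e. drawn from a single group): C(7,4) + C(6,4) + C(3,4) = 50.
By inclusion–exclusion: 1820 − 1051 + 50 = 819.

819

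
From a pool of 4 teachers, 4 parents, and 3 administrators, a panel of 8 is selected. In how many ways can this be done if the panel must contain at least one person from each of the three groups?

Total 8-person selections from all 11: C(11,8) = 165.
Selections missing a whole group: no teachers → C(7,8) = 0; no parents → C(7,8) = 0; no administrators → C(8,8) = 1.
Add back selections omitting two groups (i.e. drawn from a single group): C(4,8) + C(4,8) + C(3,8) = 0.
By inclusion–exclusion: 165 − 1 + 0 = 164.

164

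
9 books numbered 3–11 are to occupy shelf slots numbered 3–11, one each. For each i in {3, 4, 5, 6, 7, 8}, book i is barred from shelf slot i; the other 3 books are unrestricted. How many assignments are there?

183822

Let Aᵢ (for 3 ≤ i ≤ 8) be the placements that put book i in its forbidden shelf slot. Any j of these fix j positions, leaving (9−j)! ways to fill the rest, and there are C(6,j) ways to pick which j.
By inclusion–exclusion, the number of valid placements is Σ_{j=0}^{6} (−1)^j C(6,j)·(9−j)!.
Computing: 362880 − 241920 + 75600 − 14400 + 1800 − 144 + 6 = 183822.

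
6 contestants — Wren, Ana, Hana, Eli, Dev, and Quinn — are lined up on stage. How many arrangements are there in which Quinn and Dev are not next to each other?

480

Of the 6! = 720 arrangements, those with Quinn and Dev adjacent number 2 × 5! = 240 (treat the pair as a block with 2 internal orders).
So 720 − 240 = 480 arrangements keep them apart.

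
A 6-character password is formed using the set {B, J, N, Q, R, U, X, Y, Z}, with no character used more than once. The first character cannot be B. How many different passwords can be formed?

The first character has 9−1 = 8 choices (anything except B).
The remaining 5 characters are filled from the other 8 symbols without repetition: 8 × 7 × 6 × 5 × 4 = 6720.
Total: 8 × 6720 = 53760.

53760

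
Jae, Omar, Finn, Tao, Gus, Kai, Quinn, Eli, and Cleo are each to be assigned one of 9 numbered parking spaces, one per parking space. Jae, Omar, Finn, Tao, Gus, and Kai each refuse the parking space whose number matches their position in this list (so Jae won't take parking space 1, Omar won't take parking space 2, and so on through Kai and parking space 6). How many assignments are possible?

Let Aᵢ (for 1 ≤ i ≤ 6) be the placements that put person i in their forbidden parking space. Any j of these fix j positions, leaving (9−j)! ways to fill the rest, and there are C(6,j) ways to pick which j.
By inclusion–exclusion, the number of valid placements is Σ_{j=0}^{6} (−1)^j C(6,j)·(9−j)!.
Computing: 362880 − 241920 + 75600 − 14400 + 1800 − 144 + 6 = 183822.

183822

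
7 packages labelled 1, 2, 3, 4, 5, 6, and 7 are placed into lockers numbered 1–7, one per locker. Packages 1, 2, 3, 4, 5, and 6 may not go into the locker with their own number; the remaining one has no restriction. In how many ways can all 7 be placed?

2119

Let Aᵢ (for 1 ≤ i ≤ 6) be the placements that put package i in its forbidden locker. Any j of these fix j positions, leaving (7−j)! ways to fill the rest, and there are C(6,j) ways to pick which j.
By inclusion–exclusion, the number of valid placements is Σ_{j=0}^{6} (−1)^j C(6,j)·(7−j)!.
Computing: 5040 − 4320 + 1800 − 480 + 90 − 12 + 1 = 2119.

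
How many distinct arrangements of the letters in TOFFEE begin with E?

With the first slot taken by E, it remains to arrange the other 5 letters (TOFFE).
Those 5 letters have F appearing twice, giving (5)!/(2!) = 60.

60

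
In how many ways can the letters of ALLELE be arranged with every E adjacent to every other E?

Treat the 2 copies of E as a single block. The multiset to arrange is then {EE, A, L, L, L}, 5 items in all.
That gives (5)!/(3!) = 20 arrangements.

20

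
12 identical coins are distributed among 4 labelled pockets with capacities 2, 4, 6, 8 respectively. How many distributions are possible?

86

Ignoring the caps, the number of non-negative solutions to x_1+…+x_4 = 12 is C(15,3) = 455.
Subtract solutions that violate a single cap (substitute x_i' = x_i − (cap_i+1)): x_1 ≥ 3 gives C(12,3) = 220; x_2 ≥ 5 gives C(10,3) = 120; x_3 ≥ 7 gives C(8,3) = 56; x_4 ≥ 9 gives C(6,3) = 20. Together 416.
Add back pairs where two caps are both exceeded: 35 + 10 + 1 + 1 + 0 + 0 = 47.
By inclusion–exclusion the count is 455 − 416 + 47 = 86.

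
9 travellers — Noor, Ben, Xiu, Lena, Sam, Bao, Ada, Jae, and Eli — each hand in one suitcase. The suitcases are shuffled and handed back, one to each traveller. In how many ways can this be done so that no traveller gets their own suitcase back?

Let Aᵢ be the assignments in which traveller i gets their own suitcase. We want the size of the complement of A₁∪…∪A_9.
By inclusion–exclusion this is Σ_{j=0}^{9} (−1)^j C(9,j)·(9−j)!.
Computing: 362880 − 362880 + 181440 − 60480 + 15120 − 3024 + 504 − 72 + 9 − 1 = 133496.

133496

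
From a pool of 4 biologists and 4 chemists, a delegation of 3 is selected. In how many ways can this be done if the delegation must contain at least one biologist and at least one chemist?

48

Total 3-person selections from all 8: C(8,3) = 56.
Subtract selections that omit an entire group: no biologists → C(4,3) = 4; no chemists → C(4,3) = 4.
Both groups omitted at once is impossible, so 56 − 8 = 48.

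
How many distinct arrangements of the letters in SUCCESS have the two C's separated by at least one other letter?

There are 7!/(3!·2!) = 420 arrangements of SUCCESS in total.
Arrangements with the C's together: treat CC as one letter, giving (6)!/(3!) = 120.
Subtracting, 420 − 120 = 300 arrangements keep the C's apart.

300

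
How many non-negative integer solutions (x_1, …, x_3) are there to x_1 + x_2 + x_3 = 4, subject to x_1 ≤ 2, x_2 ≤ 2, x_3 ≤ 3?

Ignoring the caps, the number of non-negative solutions to x_1+…+x_3 = 4 is C(6,2) = 15.
Subtract solutions that violate a single cap (substitute x_i' = x_i − (cap_i+1)): x_1 ≥ 3 gives C(3,2) = 3; x_2 ≥ 3 gives C(3,2) = 3; x_3 ≥ 4 gives C(2,2) = 1. Together 7.
No two caps can be exceeded simultaneously, so the pair terms are all 0.
By inclusion–exclusion the count is 15 − 7 + 0 = 8.

8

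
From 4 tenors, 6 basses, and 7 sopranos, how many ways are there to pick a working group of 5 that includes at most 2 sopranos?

4242

Split by how many sopranos are chosen (0 through 2).
Sum: C(7,0)·C(10,5) + C(7,1)·C(10,4) + C(7,2)·C(10,3) = 252 + 1470 + 2520 = 4242.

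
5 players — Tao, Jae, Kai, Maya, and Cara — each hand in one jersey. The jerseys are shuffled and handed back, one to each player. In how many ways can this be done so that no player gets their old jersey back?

Let Aᵢ be the assignments in which player i gets their old jersey. We want the size of the complement of A₁∪…∪A_5.
By inclusion–exclusion this is Σ_{j=0}^{5} (−1)^j C(5,j)·(5−j)!.
Computing: 120 − 120 + 60 − 20 + 5 − 1 = 44.

44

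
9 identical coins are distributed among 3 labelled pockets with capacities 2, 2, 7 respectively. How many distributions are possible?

By stars and bars, unrestricted non-negative solutions to x_1+…+x_3 = 9 number C(9+2,2) = 55.
Subtract solutions that violate a single cap (substitute x_i' = x_i − (cap_i+1)): x_1 ≥ 3 gives C(8,2) = 28; x_2 ≥ 3 gives C(8,2) = 28; x_3 ≥ 8 gives C(3,2) = 3. Together 59.
Add back pairs where two caps are both exceeded: 10 + 0 + 0 = 10.
By inclusion–exclusion the count is 55 − 59 + 10 = 6.

6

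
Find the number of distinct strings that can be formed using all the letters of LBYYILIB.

2520

Letter multiplicities in LBYYILIB: B×2, I×2, L×2, Y×2.
Dividing 8! = 40320 by 2!·2!·2!·2! = 16 for the repeated letters gives 2520.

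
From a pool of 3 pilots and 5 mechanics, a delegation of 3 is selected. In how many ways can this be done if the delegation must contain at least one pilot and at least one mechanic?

With no constraint there are C(8,3) = 56 possible selections.
Selections missing a whole group: no pilots → C(5,3) = 10; no mechanics → C(3,3) = 1.
Both groups omitted at once is impossible, so 56 − 11 = 45.

45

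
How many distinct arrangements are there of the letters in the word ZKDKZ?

The 5 letters of ZKDKZ have repeats: K appearing twice and Z appearing twice.
So there are 5! / (2!·2!) = 30 distinguishable arrangements.

30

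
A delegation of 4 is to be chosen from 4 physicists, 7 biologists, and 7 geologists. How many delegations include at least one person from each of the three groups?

1470

Total 4-person selections from all 18: C(18,4) = 3060.
Subtract selections that omit an entire group: no physicists → C(14,4) = 1001; no biologists → C(11,4) = 330; no geologists → C(11,4) = 330.
Add back selections omitting two groups (i.e. drawn from a single group): C(4,4) + C(7,4) + C(7,4) = 71.
By inclusion–exclusion: 3060 − 1661 + 71 = 1470.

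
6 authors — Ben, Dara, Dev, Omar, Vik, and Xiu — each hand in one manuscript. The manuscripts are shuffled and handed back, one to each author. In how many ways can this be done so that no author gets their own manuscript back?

265

This is the derangement count D_6: permutations of 6 items with no fixed point.
By inclusion–exclusion this is Σ_{j=0}^{6} (−1)^j C(6,j)·(6−j)!.
Computing: 720 − 720 + 360 − 120 + 30 − 6 + 1 = 265.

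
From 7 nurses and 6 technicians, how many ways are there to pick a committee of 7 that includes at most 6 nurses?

Split by how many nurses are chosen (0 through 6).
Sum: C(7,0)·C(6,7) + C(7,1)·C(6,6) + C(7,2)·C(6,5) + C(7,3)·C(6,4) + C(7,4)·C(6,3) + C(7,5)·C(6,2) + C(7,6)·C(6,1) = 0 + 7 + 126 + 525 + 700 + 315 + 42 = 1715.

1715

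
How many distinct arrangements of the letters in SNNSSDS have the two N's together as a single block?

30

Treat the 2 copies of N as a single block. The multiset to arrange is then {NN, D, S, S, S, S}, 6 items in all.
That gives (6)!/(4!) = 30 arrangements.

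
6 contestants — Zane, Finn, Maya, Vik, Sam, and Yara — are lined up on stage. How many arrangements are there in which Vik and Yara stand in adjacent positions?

240

Glue Vik and Yara into one block (2 internal orders), leaving 5 units to arrange in a row.
So the count is 2·(5)! = 240.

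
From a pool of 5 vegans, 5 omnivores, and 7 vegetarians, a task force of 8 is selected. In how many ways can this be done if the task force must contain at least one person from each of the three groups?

Unrestricted: C(17,8) = 24310 ways to pick any 8 of the 17.
Selections missing a whole group: no vegans → C(12,8) = 495; no omnivores → C(12,8) = 495; no vegetarians → C(10,8) = 45.
Add back selections omitting two groups (i.e. drawn from a single group): C(5,8) + C(5,8) + C(7,8) = 0.
By inclusion–exclusion: 24310 − 1035 + 0 = 23275.

23275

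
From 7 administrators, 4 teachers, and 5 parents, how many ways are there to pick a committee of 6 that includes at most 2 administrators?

3612

Split by how many administrators are chosen (0 through 2).
Sum: C(7,0)·C(9,6) + C(7,1)·C(9,5) + C(7,2)·C(9,4) = 84 + 882 + 2646 = 3612.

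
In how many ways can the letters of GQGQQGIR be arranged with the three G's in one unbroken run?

Treat the 3 copies of G as a single block. The multiset to arrange is then {GGG, I, Q, Q, Q, R}, 6 items in all.
That gives (6)!/(3!) = 120 arrangements.

120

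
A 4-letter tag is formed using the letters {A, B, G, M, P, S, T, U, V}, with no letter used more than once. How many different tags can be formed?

This is a permutation of 4 out of 9: P(9,4) = 9!/5!.
9 × 8 × 7 × 6 = 3024.

3024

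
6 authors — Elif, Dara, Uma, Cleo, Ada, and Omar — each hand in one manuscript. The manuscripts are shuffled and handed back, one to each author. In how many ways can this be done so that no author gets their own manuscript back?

Let Aᵢ be the assignments in which author i gets their own manuscript. We want the size of the complement of A₁∪…∪A_6.
By inclusion–exclusion this is Σ_{j=0}^{6} (−1)^j C(6,j)·(6−j)!.
Computing: 720 − 720 + 360 − 120 + 30 − 6 + 1 = 265.

265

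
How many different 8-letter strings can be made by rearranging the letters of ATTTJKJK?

The 8 letters of ATTTJKJK have repeats: J appearing twice, K appearing twice, and T appearing 3 times.
Dividing 8! = 40320 by 3!·2!·2! = 24 for the repeated letters gives 1680.

1680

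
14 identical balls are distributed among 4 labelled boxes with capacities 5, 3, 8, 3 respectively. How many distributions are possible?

Without the upper bounds there are C(17,3) = 680 ways to split 14 among 4 boxes.
Subtract solutions that violate a single cap (substitute x_i' = x_i − (cap_i+1)): x_1 ≥ 6 gives C(11,3) = 165; x_2 ≥ 4 gives C(13,3) = 286; x_3 ≥ 9 gives C(8,3) = 56; x_4 ≥ 4 gives C(13,3) = 286. Together 793.
Add back pairs where two caps are both exceeded: 35 + 0 + 35 + 4 + 84 + 4 = 162.
Subtract triples: 0 + 1 + 0 + 0 = 1.
By inclusion–exclusion the count is 680 − 793 + 162 − 1 = 48.

48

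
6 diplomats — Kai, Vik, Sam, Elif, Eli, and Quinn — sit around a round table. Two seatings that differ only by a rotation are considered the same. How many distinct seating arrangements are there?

120

Seat Kai anywhere (absorbing the rotational symmetry), then permute the other 5: (5)! = 120.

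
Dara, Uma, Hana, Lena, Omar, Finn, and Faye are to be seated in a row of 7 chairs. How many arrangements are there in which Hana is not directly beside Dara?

Of the 7! = 5040 arrangements, those with Hana and Dara adjacent number 2 × 6! = 1440 (treat the pair as a block with 2 internal orders).
So 5040 − 1440 = 3600 arrangements keep them apart.

3600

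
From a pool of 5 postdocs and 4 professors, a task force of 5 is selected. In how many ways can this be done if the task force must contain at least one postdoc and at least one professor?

Unrestricted: C(9,5) = 126 ways to pick any 5 of the 9.
Selections missing a whole group: no postdocs → C(4,5) = 0; no professors → C(5,5) = 1.
Both groups omitted at once is impossible, so 126 − 1 = 125.

125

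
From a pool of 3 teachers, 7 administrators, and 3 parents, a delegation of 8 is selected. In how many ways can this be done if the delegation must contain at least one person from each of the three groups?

1197

Unrestricted: C(13,8) = 1287 ways to pick any 8 of the 13.
Selections missing a whole group: no teachers → C(10,8) = 45; no administrators → C(6,8) = 0; no parents → C(10,8) = 45.
Add back selections omitting two groups (i.e. drawn from a single group): C(3,8) + C(7,8) + C(3,8) = 0.
By inclusion–exclusion: 1287 − 90 + 0 = 1197.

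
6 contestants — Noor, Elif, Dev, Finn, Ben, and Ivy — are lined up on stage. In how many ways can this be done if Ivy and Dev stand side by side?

240

Place the 4 others and the Ivy-Dev pair as 5 objects in a line; the pair has 2 internal arrangements.
That gives 2 × 5! = 2 × 120 = 240.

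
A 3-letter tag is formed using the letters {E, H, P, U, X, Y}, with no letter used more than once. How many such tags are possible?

120

This is a permutation of 3 out of 6: P(6,3) = 6!/3!.
That product is 6 × 5 × 4 = 120.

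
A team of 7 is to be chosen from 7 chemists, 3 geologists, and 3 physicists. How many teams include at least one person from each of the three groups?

With no constraint there are C(13,7) = 1716 possible selections.
Subtract selections that omit an entire group: no chemists → C(6,7) = 0; no geologists → C(10,7) = 120; no physicists → C(10,7) = 120.
Add back selections omitting two groups (i.e. drawn from a single group): C(7,7) + C(3,7) + C(3,7) = 1.
By inclusion–exclusion: 1716 − 240 + 1 = 1477.

1477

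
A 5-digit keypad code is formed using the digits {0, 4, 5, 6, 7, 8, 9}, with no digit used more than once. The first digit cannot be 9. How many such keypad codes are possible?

2160

The first digit has 7−1 = 6 choices (anything except 9).
The remaining 4 digits are filled from the other 6 symbols without repetition: 6 × 5 × 4 × 3 = 360.
Total: 6 × 360 = 2160.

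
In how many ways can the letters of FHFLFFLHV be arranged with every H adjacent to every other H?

840

Treat the 2 copies of H as a single block. The multiset to arrange is then {HH, F, F, F, F, L, L, V}, 8 items in all.
That gives (8)!/(4!·2!) = 840 arrangements.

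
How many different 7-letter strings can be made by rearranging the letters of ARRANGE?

The 7 letters of ARRANGE have repeats: A appearing twice and R appearing twice.
Dividing 7! = 5040 by 2!·2! = 4 for the repeated letters gives 1260.

1260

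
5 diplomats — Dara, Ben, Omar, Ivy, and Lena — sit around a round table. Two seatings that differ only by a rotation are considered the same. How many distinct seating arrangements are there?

Around a circle, 5 distinct people have 5!/5 = (4)! = 24 rotationally distinct seatings.

24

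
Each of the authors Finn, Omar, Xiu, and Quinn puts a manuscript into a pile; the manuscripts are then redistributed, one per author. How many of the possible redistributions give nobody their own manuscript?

Count assignments avoiding every fixed point. For any j of the 4 authors fixed to their own manuscript, the other 4−j can be arranged in (4−j)! ways.
By inclusion–exclusion this is Σ_{j=0}^{4} (−1)^j C(4,j)·(4−j)!.
Computing: 24 − 24 + 12 − 4 + 1 = 9.

9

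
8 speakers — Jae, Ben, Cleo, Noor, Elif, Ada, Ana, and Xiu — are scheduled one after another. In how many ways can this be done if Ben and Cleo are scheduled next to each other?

Glue Ben and Cleo into one block (2 internal orders), leaving 7 units to arrange in a row.
So the count is 2·(7)! = 10080.

10080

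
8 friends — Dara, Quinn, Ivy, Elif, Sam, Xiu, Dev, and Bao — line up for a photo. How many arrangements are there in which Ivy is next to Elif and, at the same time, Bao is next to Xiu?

2880

Treat {Ivy,Elif} as one block (2 orders) and {Bao,Xiu} as another (2 orders).
That leaves 6 units to arrange: 2 × 2 × 6! = 4 × 720 = 2880.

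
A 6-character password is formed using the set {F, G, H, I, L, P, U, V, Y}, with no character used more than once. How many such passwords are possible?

With no repetition, fill the 6 characters in order: 9 choices, then 8, down to 4.
That product is 9 × 8 × 7 × 6 × 5 × 4 = 60480.

60480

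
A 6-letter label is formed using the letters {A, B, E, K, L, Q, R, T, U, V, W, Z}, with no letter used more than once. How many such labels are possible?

This is a permutation of 6 out of 12: P(12,6) = 12!/6!.
That product is 12 × 11 × 10 × 9 × 8 × 7 = 665280.

665280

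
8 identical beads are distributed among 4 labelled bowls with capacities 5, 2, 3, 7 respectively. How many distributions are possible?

67

By stars and bars, unrestricted non-negative solutions to x_1+…+x_4 = 8 number C(8+3,3) = 165.
Subtract solutions that violate a single cap (substitute x_i' = x_i − (cap_i+1)): x_1 ≥ 6 gives C(5,3) = 10; x_2 ≥ 3 gives C(8,3) = 56; x_3 ≥ 4 gives C(7,3) = 35; x_4 ≥ 8 gives C(3,3) = 1. Together 102.
Add back pairs where two caps are both exceeded: 0 + 0 + 0 + 4 + 0 + 0 = 4.
By inclusion–exclusion the count is 165 − 102 + 4 = 67.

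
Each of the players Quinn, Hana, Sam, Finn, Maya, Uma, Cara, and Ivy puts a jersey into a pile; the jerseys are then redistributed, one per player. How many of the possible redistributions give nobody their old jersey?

This is the derangement count D_8: permutations of 8 items with no fixed point.
By inclusion–exclusion this is Σ_{j=0}^{8} (−1)^j C(8,j)·(8−j)!.
Computing: 40320 − 40320 + 20160 − 6720 + 1680 − 336 + 56 − 8 + 1 = 14833.

14833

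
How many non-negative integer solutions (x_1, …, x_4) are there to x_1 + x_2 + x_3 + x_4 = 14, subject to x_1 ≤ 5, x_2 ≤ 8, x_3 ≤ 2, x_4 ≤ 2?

Ignoring the caps, the number of non-negative solutions to x_1+…+x_4 = 14 is C(17,3) = 680.
Subtract solutions that violate a single cap (substitute x_i' = x_i − (cap_i+1)): x_1 ≥ 6 gives C(11,3) = 165; x_2 ≥ 9 gives C(8,3) = 56; x_3 ≥ 3 gives C(14,3) = 364; x_4 ≥ 3 gives C(14,3) = 364. Together 949.
Add back pairs where two caps are both exceeded: 0 + 56 + 56 + 10 + 10 + 165 = 297.
Subtract triples: 0 + 0 + 10 + 0 = 10.
By inclusion–exclusion the count is 680 − 949 + 297 − 10 = 18.

18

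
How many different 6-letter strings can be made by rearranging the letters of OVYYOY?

OVYYOY has 6 letters with O appearing twice and Y appearing 3 times.
So there are 6! / (3!·2!) = 60 distinguishable arrangements.

60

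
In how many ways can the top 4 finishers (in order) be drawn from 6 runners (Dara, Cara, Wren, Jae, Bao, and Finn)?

This is an ordered selection of 4 from 6: P(6,4).
That gives 6 × 5 × 4 × 3 = 360.

360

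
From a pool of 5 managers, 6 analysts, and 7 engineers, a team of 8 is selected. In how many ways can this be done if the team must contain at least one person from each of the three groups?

41811

Total 8-person selections from all 18: C(18,8) = 43758.
Subtract selections that omit an entire group: no managers → C(13,8) = 1287; no analysts → C(12,8) = 495; no engineers → C(11,8) = 165.
Add back selections omitting two groups (i.e. drawn from a single group): C(5,8) + C(6,8) + C(7,8) = 0.
By inclusion–exclusion: 43758 − 1947 + 0 = 41811.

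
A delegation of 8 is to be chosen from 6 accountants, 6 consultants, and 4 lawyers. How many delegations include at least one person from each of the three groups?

Unrestricted: C(16,8) = 12870 ways to pick any 8 of the 16.
Selections missing a whole group: no accountants → C(10,8) = 45; no consultants → C(10,8) = 45; no lawyers → C(12,8) = 495.
Add back selections omitting two groups (i.e. drawn from a single group): C(6,8) + C(6,8) + C(4,8) = 0.
By inclusion–exclusion: 12870 − 585 + 0 = 12285.

12285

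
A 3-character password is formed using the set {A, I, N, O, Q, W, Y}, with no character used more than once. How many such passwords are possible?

210

This is a permutation of 3 out of 7: P(7,3) = 7!/4!.
7 × 6 × 5 = 210.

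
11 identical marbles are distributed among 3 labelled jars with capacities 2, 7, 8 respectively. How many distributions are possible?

Ignoring the caps, the number of non-negative solutions to x_1+…+x_3 = 11 is C(13,2) = 78.
Subtract solutions that violate a single cap (substitute x_i' = x_i − (cap_i+1)): x_1 ≥ 3 gives C(10,2) = 45; x_2 ≥ 8 gives C(5,2) = 10; x_3 ≥ 9 gives C(4,2) = 6. Together 61.
Add back pairs where two caps are both exceeded: 1 + 0 + 0 = 1.
By inclusion–exclusion the count is 78 − 61 + 1 = 18.

18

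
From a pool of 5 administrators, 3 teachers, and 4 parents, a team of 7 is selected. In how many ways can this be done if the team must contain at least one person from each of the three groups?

Total 7-person selections from all 12: C(12,7) = 792.
Selections missing a whole group: no administrators → C(7,7) = 1; no teachers → C(9,7) = 36; no parents → C(8,7) = 8.
Add back selections omitting two groups (i.e. drawn from a single group): C(5,7) + C(3,7) + C(4,7) = 0.
By inclusion–exclusion: 792 − 45 + 0 = 747.

747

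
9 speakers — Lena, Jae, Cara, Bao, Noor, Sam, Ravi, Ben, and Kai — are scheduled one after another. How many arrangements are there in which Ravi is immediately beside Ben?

Place the 7 others and the Ravi-Ben pair as 8 objects in a line; the pair has 2 internal arrangements.
That gives 2 × 8! = 2 × 40320 = 80640.

80640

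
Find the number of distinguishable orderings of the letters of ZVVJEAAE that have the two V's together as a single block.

Treat the 2 copies of V as a single block. The multiset to arrange is then {VV, A, A, E, E, J, Z}, 7 items in all.
That gives (7)!/(2!·2!) = 1260 arrangements.

1260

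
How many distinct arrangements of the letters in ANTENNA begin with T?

Fix T in the first position and arrange the remaining 6 letters.
Those 6 letters have A appearing twice and N appearing 3 times, giving (6)!/(3!·2!) = 60.

60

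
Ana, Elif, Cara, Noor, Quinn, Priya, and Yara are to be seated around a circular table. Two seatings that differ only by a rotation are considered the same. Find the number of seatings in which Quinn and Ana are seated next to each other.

240

Treat {Quinn, Ana} as one unit (2 internal orders) and seat the resulting 6 units around the table: (5)! circular arrangements.
So 2 × (5)! = 2 × 120 = 240.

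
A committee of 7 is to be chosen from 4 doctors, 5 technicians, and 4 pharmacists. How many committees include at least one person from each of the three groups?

Unrestricted: C(13,7) = 1716 ways to pick any 7 of the 13.
Selections missing a whole group: no doctors → C(9,7) = 36; no technicians → C(8,7) = 8; no pharmacists → C(9,7) = 36.
Add back selections omitting two groups (i.e. drawn from a single group): C(4,7) + C(5,7) + C(4,7) = 0.
By inclusion–exclusion: 1716 − 80 + 0 = 1636.

1636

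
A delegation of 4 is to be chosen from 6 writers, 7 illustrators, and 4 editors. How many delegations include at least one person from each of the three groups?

1176

Unrestricted: C(17,4) = 2380 ways to pick any 4 of the 17.
Subtract selections that omit an entire group: no writers → C(11,4) = 330; no illustrators → C(10,4) = 210; no editors → C(13,4) = 715.
Add back selections omitting two groups (i.e. drawn from a single group): C(6,4) + C(7,4) + C(4,4) = 51.
By inclusion–exclusion: 2380 − 1255 + 51 = 1176.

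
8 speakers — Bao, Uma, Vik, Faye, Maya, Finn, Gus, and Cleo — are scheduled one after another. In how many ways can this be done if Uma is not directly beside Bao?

Of the 8! = 40320 arrangements, those with Uma and Bao adjacent number 2 × 7! = 10080 (treat the pair as a block with 2 internal orders).
So 40320 − 10080 = 30240 arrangements keep them apart.

30240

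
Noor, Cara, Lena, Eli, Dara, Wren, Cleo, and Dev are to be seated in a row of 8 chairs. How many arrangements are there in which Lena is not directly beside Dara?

30240

Of the 8! = 40320 arrangements, those with Lena and Dara adjacent number 2 × 7! = 10080 (treat the pair as a block with 2 internal orders).
Complementary counting: 40320 − 10080 = 30240.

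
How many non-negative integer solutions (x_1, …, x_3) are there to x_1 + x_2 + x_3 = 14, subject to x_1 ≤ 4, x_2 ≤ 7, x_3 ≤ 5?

6

Without the upper bounds there are C(16,2) = 120 ways to split 14 among 3 variables.
Subtract solutions that violate a single cap (substitute x_i' = x_i − (cap_i+1)): x_1 ≥ 5 gives C(11,2) = 55; x_2 ≥ 8 gives C(8,2) = 28; x_3 ≥ 6 gives C(10,2) = 45. Together 128.
Add back pairs where two caps are both exceeded: 3 + 10 + 1 = 14.
By inclusion–exclusion the count is 120 − 128 + 14 = 6.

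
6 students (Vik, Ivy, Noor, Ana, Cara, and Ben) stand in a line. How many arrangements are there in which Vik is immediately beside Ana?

240

Treat {Vik, Ana} as a single unit. There are 5 units to order, and the pair itself can be ordered 2 ways.
That gives 2 × 5! = 2 × 120 = 240.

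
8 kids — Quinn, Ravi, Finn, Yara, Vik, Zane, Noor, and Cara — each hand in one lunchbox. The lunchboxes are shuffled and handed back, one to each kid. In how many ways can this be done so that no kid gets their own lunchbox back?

14833

This is the derangement count D_8: permutations of 8 items with no fixed point.
By inclusion–exclusion this is Σ_{j=0}^{8} (−1)^j C(8,j)·(8−j)!.
Computing: 40320 − 40320 + 20160 − 6720 + 1680 − 336 + 56 − 8 + 1 = 14833.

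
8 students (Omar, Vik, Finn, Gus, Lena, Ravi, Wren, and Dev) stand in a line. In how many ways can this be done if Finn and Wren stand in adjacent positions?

10080

Place the 6 others and the Finn-Wren pair as 7 objects in a line; the pair has 2 internal arrangements.
That gives 2 × 7! = 2 × 5040 = 10080.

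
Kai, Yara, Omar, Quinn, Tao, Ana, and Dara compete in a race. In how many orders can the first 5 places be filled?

This is an ordered selection of 5 from 7: P(7,5).
That gives 7 × 6 × 5 × 4 × 3 = 2520.

2520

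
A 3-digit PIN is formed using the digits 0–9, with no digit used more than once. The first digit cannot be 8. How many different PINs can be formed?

The first digit has 10−1 = 9 choices (anything except 8).
The remaining 2 digits are filled from the other 9 symbols without repetition: 9 × 8 = 72.
Total: 9 × 72 = 648.

648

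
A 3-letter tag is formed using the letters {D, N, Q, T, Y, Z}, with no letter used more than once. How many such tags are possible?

120

Choose and order 3 of the 6 symbols: the first letter has 6 options, the next 5, then 4.
6 × 5 × 4 = 120.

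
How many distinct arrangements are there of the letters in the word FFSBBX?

180

The 6 letters of FFSBBX have repeats: B appearing twice and F appearing twice.
The number of distinct arrangements is 6!/(2!·2!) = 720/4 = 180.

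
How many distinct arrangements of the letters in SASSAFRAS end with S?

Fix S in the last position and arrange the remaining 8 letters.
Those 8 letters have A appearing 3 times and S appearing 3 times, giving (8)!/(3!·3!) = 1120.

1120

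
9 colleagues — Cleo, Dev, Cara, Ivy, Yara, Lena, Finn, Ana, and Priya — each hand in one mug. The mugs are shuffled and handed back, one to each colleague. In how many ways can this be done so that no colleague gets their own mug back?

133496

This is the derangement count D_9: permutations of 9 items with no fixed point.
By inclusion–exclusion this is Σ_{j=0}^{9} (−1)^j C(9,j)·(9−j)!.
Computing: 362880 − 362880 + 181440 − 60480 + 15120 − 3024 + 504 − 72 + 9 − 1 = 133496.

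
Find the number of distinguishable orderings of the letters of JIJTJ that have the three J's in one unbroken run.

6

Treat the 3 copies of J as a single block. The multiset to arrange is then {JJJ, I, T}, 3 items in all.
All 3 items are distinct, so there are (3)! = 6 arrangements.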